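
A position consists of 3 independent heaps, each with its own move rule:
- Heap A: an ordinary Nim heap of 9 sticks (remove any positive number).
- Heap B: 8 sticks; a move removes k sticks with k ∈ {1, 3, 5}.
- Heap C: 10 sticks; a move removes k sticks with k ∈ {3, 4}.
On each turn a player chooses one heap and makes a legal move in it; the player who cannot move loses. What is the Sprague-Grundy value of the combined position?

Heap A is a plain Nim heap of size 9, so its Grundy value is 9.
Build the Grundy sequence for heap B with g(k) = mex{g(k−s) : s ∈ {1, 3, 5}, s ≤ k}:
k:     0  1  2  3  4  5  6  7  8
g(k):  0  1  0  1  0  1  0  1  0
So g(8) = 0.
Build the Grundy sequence for heap C with g(k) = mex{g(k−s) : s ∈ {3, 4}, s ≤ k}:
g(0) = mex{} = 0
g(1) = mex{} = 0
g(2) = mex{} = 0
g(3) = mex{0} = 1
g(4) = mex{0} = 1
g(5) = mex{0} = 1
g(6) = mex{0,1} = 2
g(7) = mex{1} = 0
g(8) = mex{1} = 0
g(9) = mex{1,2} = 0
g(10) = mex{0,2} = 1
So g(10) = 1.
By the Sprague-Grundy theorem, the Grundy value of a sum of independent games is the XOR of the component values.
Combined value = 9 XOR 0 XOR 1 = 8.

8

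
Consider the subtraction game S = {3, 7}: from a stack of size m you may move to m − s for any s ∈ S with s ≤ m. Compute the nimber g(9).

1

Grundy values for subtraction set {3, 7}:
k:     0  1  2  3  4  5  6  7  8  9
g(k):  0  0  0  1  1  1  0  2  2  1
So g(9) = 1.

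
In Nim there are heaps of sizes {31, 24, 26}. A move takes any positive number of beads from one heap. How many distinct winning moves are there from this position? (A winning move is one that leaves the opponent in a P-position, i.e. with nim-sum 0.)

3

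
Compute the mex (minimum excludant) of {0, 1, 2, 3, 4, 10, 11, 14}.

5

The values 0, 1, 2, 3, 4 are all present; 5 is the first non-negative integer missing from the set.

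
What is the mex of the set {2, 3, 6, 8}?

0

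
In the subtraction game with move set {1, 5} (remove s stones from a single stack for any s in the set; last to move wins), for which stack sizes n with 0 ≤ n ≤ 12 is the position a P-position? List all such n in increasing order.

0, 2, 4, 6, 8, 10, 12

Grundy values for subtraction set {1, 5}:
g(0) = mex{} = 0
g(1) = mex{0} = 1
g(2) = mex{1} = 0
g(3) = mex{0} = 1
g(4) = mex{1} = 0
g(5) = mex{0} = 1
g(6) = mex{1} = 0
g(7) = mex{0} = 1
g(8) = mex{1} = 0
g(9) = mex{0} = 1
g(10) = mex{1} = 0
g(11) = mex{0} = 1
g(12) = mex{1} = 0
The P-positions (g = 0) in 0..12 are 0, 2, 4, 6, 8, 10, 12.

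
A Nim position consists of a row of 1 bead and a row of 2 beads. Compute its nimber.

3

Compute the nim-sum pairwise:
1 ^ 2 = 3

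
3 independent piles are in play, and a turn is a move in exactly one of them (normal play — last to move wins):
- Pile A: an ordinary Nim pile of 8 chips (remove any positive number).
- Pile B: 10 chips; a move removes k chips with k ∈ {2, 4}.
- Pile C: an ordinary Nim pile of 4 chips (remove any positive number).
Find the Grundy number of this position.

Pile A is a plain Nim pile of size 8, so its Grundy value is 8.
Build the Grundy sequence for pile B with g(k) = mex{g(k−s) : s ∈ {2, 4}, s ≤ k}:
k:     0  1  2  3  4  5  6  7  8  9 10
g(k):  0  0  1  1  2  2  0  0  1  1  2
So g(10) = 2.
Pile C is a plain Nim pile of size 4, so its Grundy value is 4.
By the Sprague-Grundy theorem, the Grundy value of a sum of independent games is the XOR of the component values.
Combined value = 8 ⊕ 2 ⊕ 4 = 14.

14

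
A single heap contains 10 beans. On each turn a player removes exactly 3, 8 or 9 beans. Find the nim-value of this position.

1

Compute g(0), g(1), … for moves {3, 8, 9}:
g(0) = mex{} = 0
g(1) = mex{} = 0
g(2) = mex{} = 0
g(3) = mex{0} = 1
g(4) = mex{0} = 1
g(5) = mex{0} = 1
g(6) = mex{1} = 0
g(7) = mex{1} = 0
g(8) = mex{0,1} = 2
g(9) = mex{0} = 1
g(10) = mex{0} = 1
So g(10) = 1.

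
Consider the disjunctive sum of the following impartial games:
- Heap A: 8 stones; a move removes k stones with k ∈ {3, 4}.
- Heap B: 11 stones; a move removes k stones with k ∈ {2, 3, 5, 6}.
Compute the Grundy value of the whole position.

1

Build the Grundy sequence for heap A with g(k) = mex{g(k−s) : s ∈ {3, 4}, s ≤ k}:
g(0) = mex{} = 0
g(1) = mex{} = 0
g(2) = mex{} = 0
g(3) = mex{0} = 1
g(4) = mex{0} = 1
g(5) = mex{0} = 1
g(6) = mex{0,1} = 2
g(7) = mex{1} = 0
g(8) = mex{1} = 0
So g(8) = 0.
Grundy values for heap B (subtraction set {2, 3, 5, 6}):
g(0) = mex{} = 0
g(1) = mex{} = 0
g(2) = mex{0} = 1
g(3) = mex{0} = 1
g(4) = mex{0,1} = 2
g(5) = mex{0,1} = 2
g(6) = mex{0,1,2} = 3
g(7) = mex{0,1,2} = 3
g(8) = mex{1,2,3} = 0
g(9) = mex{1,2,3} = 0
g(10) = mex{0,2,3} = 1
g(11) = mex{0,2,3} = 1
So g(11) = 1.
The value of a disjunctive sum is the nim-sum of the parts.
Combined value = 0 XOR 1 = 1.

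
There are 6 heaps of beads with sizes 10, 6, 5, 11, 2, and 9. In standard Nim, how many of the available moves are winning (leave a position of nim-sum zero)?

Nim-sum: 10 ⊕ 6 ⊕ 5 ⊕ 11 ⊕ 2 ⊕ 9 = 9.
The overall nim-sum is X = 9. A heap of size p has a winning move iff p XOR X < p (reduce it to p XOR X).
  10: 10 XOR 9 = 3 < 10 — winning move (to 3).
  6: 6 XOR 9 = 15 ≥ 6 — no move.
  5: 5 XOR 9 = 12 ≥ 5 — no move.
  11: 11 XOR 9 = 2 < 11 — winning move (to 2).
  2: 2 XOR 9 = 11 ≥ 2 — no move.
  9: 9 XOR 9 = 0 < 9 — winning move (to 0).
That gives 3 winning moves.

3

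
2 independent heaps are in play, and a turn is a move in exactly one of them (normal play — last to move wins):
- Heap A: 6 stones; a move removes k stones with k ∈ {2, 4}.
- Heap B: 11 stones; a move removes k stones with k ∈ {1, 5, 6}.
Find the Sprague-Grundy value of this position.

0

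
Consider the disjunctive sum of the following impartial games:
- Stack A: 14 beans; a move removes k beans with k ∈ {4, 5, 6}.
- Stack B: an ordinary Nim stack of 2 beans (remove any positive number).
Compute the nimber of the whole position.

Grundy values for stack A (subtraction set {4, 5, 6}):
g(0) = mex{} = 0
g(1) = mex{} = 0
g(2) = mex{} = 0
g(3) = mex{} = 0
g(4) = mex{0} = 1
g(5) = mex{0} = 1
g(6) = mex{0} = 1
g(7) = mex{0} = 1
g(8) = mex{0,1} = 2
g(9) = mex{0,1} = 2
g(10) = mex{1} = 0
g(11) = mex{1} = 0
g(12) = mex{1,2} = 0
g(13) = mex{1,2} = 0
g(14) = mex{0,2} = 1
So g(14) = 1.
Stack B is a plain Nim stack of size 2, so its Grundy value is 2.
The value of a disjunctive sum is the nim-sum of the parts.
Combined value = 1 ⊕ 2 = 3.

3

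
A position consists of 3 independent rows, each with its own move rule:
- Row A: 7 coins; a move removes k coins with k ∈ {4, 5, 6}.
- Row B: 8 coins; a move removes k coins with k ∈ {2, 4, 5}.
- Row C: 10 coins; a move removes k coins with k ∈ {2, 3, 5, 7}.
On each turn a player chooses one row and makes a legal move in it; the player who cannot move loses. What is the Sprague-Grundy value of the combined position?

For row A, compute g(0), g(1), … with moves {4, 5, 6}:
k:     0  1  2  3  4  5  6  7
g(k):  0  0  0  0  1  1  1  1
So g(7) = 1.
For row B, compute g(0), g(1), … with moves {2, 4, 5}:
g(0) = mex{} = 0
g(1) = mex{} = 0
g(2) = mex{0} = 1
g(3) = mex{0} = 1
g(4) = mex{0,1} = 2
g(5) = mex{0,1} = 2
g(6) = mex{0,1,2} = 3
g(7) = mex{1,2} = 0
g(8) = mex{1,2,3} = 0
So g(8) = 0.
For row C, compute g(0), g(1), … with moves {2, 3, 5, 7}:
g(0) = mex{} = 0
g(1) = mex{} = 0
g(2) = mex{0} = 1
g(3) = mex{0} = 1
g(4) = mex{0,1} = 2
g(5) = mex{0,1} = 2
g(6) = mex{0,1,2} = 3
g(7) = mex{0,1,2} = 3
g(8) = mex{0,1,2,3} = 4
g(9) = mex{1,2,3} = 0
g(10) = mex{1,2,3,4} = 0
So g(10) = 0.
The value of a disjunctive sum is the nim-sum of the parts.
Combined value = 1 XOR 0 XOR 0 = 1.

1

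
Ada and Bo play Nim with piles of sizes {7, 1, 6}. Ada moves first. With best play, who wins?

Nim-sum: 7 ^ 1 ^ 6 = 0.
The nim-sum is 0, so this is a P-position: the player to move is in a losing position under optimal play; Ada is about to move from it and so loses — Bo wins.

Bo wins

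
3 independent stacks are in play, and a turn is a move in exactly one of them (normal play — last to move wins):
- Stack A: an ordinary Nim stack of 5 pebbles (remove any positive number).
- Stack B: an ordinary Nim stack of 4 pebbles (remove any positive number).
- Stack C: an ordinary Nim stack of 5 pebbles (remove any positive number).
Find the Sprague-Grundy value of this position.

Stack A is a plain Nim stack of size 5, so its Grundy value is 5.
Stack B is a plain Nim stack of size 4, so its Grundy value is 4.
Stack C is a plain Nim stack of size 5, so its Grundy value is 5.
The value of a disjunctive sum is the nim-sum of the parts.
Combined value = 5 ⊕ 4 ⊕ 5 = 4.

4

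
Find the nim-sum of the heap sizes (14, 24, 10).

28

In binary:
  01110  (14)
  11000  (24)
  01010  (10)
  -----
  11100  (28)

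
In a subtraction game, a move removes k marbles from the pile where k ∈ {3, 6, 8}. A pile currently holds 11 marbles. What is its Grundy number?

0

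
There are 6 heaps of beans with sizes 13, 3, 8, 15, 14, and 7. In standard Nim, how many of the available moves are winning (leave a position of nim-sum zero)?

0

Nim-sum: 13 ^ 3 ^ 8 ^ 15 ^ 14 ^ 7 = 0.
The nim-sum is already 0, so every move leaves a nonzero nim-sum — there are no winning moves.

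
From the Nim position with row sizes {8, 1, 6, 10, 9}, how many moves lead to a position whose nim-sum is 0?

3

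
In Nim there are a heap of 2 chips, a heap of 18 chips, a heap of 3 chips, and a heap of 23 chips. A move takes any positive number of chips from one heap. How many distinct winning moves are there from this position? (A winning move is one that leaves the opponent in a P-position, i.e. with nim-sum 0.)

Compute the nim-sum pairwise:
2 XOR 18 = 16
16 XOR 3 = 19
19 XOR 23 = 4
The overall nim-sum is X = 4. A heap of size p has a winning move iff p XOR X < p (reduce it to p XOR X).
  2: 2 XOR 4 = 6 ≥ 2 — no move.
  18: 18 XOR 4 = 22 ≥ 18 — no move.
  3: 3 XOR 4 = 7 ≥ 3 — no move.
  23: 23 XOR 4 = 19 < 23 — winning move (to 19).
That gives 1 winning move.

1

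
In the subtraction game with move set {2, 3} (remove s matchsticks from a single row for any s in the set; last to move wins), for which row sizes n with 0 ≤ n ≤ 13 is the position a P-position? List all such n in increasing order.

0, 1, 5, 6, 10, 11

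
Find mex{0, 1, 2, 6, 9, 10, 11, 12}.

The values 0, 1, 2 are all present; 3 is the first non-negative integer missing from the set.

3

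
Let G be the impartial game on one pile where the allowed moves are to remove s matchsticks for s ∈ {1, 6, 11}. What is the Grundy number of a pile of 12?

0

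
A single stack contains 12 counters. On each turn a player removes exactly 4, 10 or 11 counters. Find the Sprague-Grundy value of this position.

Compute g(0), g(1), … for moves {4, 10, 11}:
g(0) = mex{} = 0
g(1) = mex{} = 0
g(2) = mex{} = 0
g(3) = mex{} = 0
g(4) = mex{0} = 1
g(5) = mex{0} = 1
g(6) = mex{0} = 1
g(7) = mex{0} = 1
g(8) = mex{1} = 0
g(9) = mex{1} = 0
g(10) = mex{0,1} = 2
g(11) = mex{0,1} = 2
g(12) = mex{0} = 1
So g(12) = 1.

1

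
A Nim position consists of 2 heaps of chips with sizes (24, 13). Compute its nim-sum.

Compute the nim-sum pairwise:
24 ^ 13 = 21

21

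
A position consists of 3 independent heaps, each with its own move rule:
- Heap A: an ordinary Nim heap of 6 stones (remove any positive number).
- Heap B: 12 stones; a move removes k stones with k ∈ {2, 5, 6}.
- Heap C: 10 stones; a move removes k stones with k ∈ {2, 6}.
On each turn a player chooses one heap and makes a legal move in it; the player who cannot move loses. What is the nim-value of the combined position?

7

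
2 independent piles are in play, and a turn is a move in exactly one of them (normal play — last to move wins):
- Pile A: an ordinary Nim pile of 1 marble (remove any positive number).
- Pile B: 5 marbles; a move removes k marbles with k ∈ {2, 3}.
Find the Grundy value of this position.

1

Pile A is a plain Nim pile of size 1, so its Grundy value is 1.
Build the Grundy sequence for pile B with g(k) = mex{g(k−s) : s ∈ {2, 3}, s ≤ k}:
g(0) = mex{} = 0
g(1) = mex{} = 0
g(2) = mex{0} = 1
g(3) = mex{0} = 1
g(4) = mex{0,1} = 2
g(5) = mex{1} = 0
So g(5) = 0.
By the Sprague-Grundy theorem, the Grundy value of a sum of independent games is the XOR of the component values.
Combined value = 1 ⊕ 0 = 1.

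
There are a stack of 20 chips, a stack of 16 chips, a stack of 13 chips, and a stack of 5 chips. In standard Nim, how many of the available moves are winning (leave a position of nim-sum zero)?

1

Nim-sum: 20 ^ 16 ^ 13 ^ 5 = 12.
The overall nim-sum is X = 12. A stack of size p has a winning move iff p XOR X < p (reduce it to p XOR X).
  20: 20 XOR 12 = 24 ≥ 20 — no move.
  16: 16 XOR 12 = 28 ≥ 16 — no move.
  13: 13 XOR 12 = 1 < 13 — winning move (to 1).
  5: 5 XOR 12 = 9 ≥ 5 — no move.
That gives 1 winning move.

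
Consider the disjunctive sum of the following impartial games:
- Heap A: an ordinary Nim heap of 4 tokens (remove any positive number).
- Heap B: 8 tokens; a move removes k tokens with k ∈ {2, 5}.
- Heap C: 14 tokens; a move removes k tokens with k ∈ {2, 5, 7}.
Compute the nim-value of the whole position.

4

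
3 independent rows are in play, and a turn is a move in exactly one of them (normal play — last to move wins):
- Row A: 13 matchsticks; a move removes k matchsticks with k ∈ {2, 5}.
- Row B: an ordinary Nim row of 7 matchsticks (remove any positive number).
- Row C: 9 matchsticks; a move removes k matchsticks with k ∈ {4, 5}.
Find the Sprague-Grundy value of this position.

6

Build the Grundy sequence for row A with g(k) = mex{g(k−s) : s ∈ {2, 5}, s ≤ k}:
k:     0  1  2  3  4  5  6  7  8  9 10 11 12 13
g(k):  0  0  1  1  0  2  1  0  0  1  1  0  2  1
So g(13) = 1.
Row B is a plain Nim row of size 7, so its Grundy value is 7.
Grundy values for row C (subtraction set {4, 5}):
k:     0  1  2  3  4  5  6  7  8  9
g(k):  0  0  0  0  1  1  1  1  2  0
So g(9) = 0.
The value of a disjunctive sum is the nim-sum of the parts.
Combined value = 1 XOR 7 XOR 0 = 6.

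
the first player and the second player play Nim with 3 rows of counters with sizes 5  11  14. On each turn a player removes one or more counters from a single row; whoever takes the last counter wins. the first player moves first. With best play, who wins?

Compute the nim-sum pairwise:
5 ⊕ 11 = 14
14 ⊕ 14 = 0
The nim-sum is 0, so this is a P-position: the player to move is in a losing position under optimal play; the first player is about to move from it and so loses — the second player wins.

the second player wins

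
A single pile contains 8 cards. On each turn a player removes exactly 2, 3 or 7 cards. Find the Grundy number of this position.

1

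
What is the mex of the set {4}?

0 is not in the set, so the mex is 0.

0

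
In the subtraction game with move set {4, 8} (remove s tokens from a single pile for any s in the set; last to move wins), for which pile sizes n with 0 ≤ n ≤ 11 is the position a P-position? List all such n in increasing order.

0, 1, 2, 3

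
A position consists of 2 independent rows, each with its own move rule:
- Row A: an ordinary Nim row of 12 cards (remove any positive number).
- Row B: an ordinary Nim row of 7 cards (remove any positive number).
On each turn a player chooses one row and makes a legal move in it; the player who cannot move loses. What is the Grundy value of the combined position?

11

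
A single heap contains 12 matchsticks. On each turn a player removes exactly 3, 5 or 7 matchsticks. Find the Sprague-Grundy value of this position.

0

Compute g(0), g(1), … for moves {3, 5, 7}:
g(0) = mex{} = 0
g(1) = mex{} = 0
g(2) = mex{} = 0
g(3) = mex{0} = 1
g(4) = mex{0} = 1
g(5) = mex{0} = 1
g(6) = mex{0,1} = 2
g(7) = mex{0,1} = 2
g(8) = mex{0,1} = 2
g(9) = mex{0,1,2} = 3
g(10) = mex{1,2} = 0
g(11) = mex{1,2} = 0
g(12) = mex{1,2,3} = 0
So g(12) = 0.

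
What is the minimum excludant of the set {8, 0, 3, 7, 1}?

2

The values 0, 1 are all present; 2 is the first non-negative integer missing from the set.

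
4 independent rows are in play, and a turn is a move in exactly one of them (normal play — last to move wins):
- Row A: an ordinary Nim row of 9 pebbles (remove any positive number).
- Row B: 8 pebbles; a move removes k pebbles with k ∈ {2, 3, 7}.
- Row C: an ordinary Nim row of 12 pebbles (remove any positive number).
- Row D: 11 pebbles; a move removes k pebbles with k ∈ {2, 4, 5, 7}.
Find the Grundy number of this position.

5

Row A is a plain Nim row of size 9, so its Grundy value is 9.
Build the Grundy sequence for row B with g(k) = mex{g(k−s) : s ∈ {2, 3, 7}, s ≤ k}:
g(0) = mex{} = 0
g(1) = mex{} = 0
g(2) = mex{0} = 1
g(3) = mex{0} = 1
g(4) = mex{0,1} = 2
g(5) = mex{1} = 0
g(6) = mex{1,2} = 0
g(7) = mex{0,2} = 1
g(8) = mex{0} = 1
So g(8) = 1.
Row C is a plain Nim row of size 12, so its Grundy value is 12.
Grundy values for row D (subtraction set {2, 4, 5, 7}):
k:     0  1  2  3  4  5  6  7  8  9 10 11
g(k):  0  0  1  1  2  2  3  3  4  0  0  1
So g(11) = 1.
By the Sprague-Grundy theorem, the Grundy value of a sum of independent games is the XOR of the component values.
Combined value = 9 XOR 1 XOR 12 XOR 1 = 5.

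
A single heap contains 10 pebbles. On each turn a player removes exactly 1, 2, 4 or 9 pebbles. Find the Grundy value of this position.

Build the Grundy sequence with g(k) = mex{g(k−s) : s ∈ {1, 2, 4, 9}, s ≤ k}:
k:     0  1  2  3  4  5  6  7  8  9 10
g(k):  0  1  2  0  1  2  0  1  2  3  4
So g(10) = 4.

4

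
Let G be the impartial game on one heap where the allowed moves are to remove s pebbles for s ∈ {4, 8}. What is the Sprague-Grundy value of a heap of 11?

2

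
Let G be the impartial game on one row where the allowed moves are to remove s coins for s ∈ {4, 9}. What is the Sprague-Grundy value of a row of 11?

Grundy values for subtraction set {4, 9}:
g(0) = mex{} = 0
g(1) = mex{} = 0
g(2) = mex{} = 0
g(3) = mex{} = 0
g(4) = mex{0} = 1
g(5) = mex{0} = 1
g(6) = mex{0} = 1
g(7) = mex{0} = 1
g(8) = mex{1} = 0
g(9) = mex{0,1} = 2
g(10) = mex{0,1} = 2
g(11) = mex{0,1} = 2
So g(11) = 2.

2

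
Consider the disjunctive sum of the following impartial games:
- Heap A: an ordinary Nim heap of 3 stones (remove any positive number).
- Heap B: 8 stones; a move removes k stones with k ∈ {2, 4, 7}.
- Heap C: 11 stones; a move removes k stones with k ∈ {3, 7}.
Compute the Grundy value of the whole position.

2

Heap A is a plain Nim heap of size 3, so its Grundy value is 3.
For heap B, compute g(0), g(1), … with moves {2, 4, 7}:
k:     0  1  2  3  4  5  6  7  8
g(k):  0  0  1  1  2  2  0  3  1
So g(8) = 1.
Build the Grundy sequence for heap C with g(k) = mex{g(k−s) : s ∈ {3, 7}, s ≤ k}:
g(0) = mex{} = 0
g(1) = mex{} = 0
g(2) = mex{} = 0
g(3) = mex{0} = 1
g(4) = mex{0} = 1
g(5) = mex{0} = 1
g(6) = mex{1} = 0
g(7) = mex{0,1} = 2
g(8) = mex{0,1} = 2
g(9) = mex{0} = 1
g(10) = mex{1,2} = 0
g(11) = mex{1,2} = 0
So g(11) = 0.
By the Sprague-Grundy theorem, the Grundy value of a sum of independent games is the XOR of the component values.
Combined value = 3 XOR 1 XOR 0 = 2.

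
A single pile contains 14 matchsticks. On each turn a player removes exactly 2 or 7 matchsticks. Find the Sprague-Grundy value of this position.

0

Grundy values for subtraction set {2, 7}:
k:     0  1  2  3  4  5  6  7  8  9 10 11 12 13 14
g(k):  0  0  1  1  0  0  1  1  2  0  0  1  1  0  0
So g(14) = 0.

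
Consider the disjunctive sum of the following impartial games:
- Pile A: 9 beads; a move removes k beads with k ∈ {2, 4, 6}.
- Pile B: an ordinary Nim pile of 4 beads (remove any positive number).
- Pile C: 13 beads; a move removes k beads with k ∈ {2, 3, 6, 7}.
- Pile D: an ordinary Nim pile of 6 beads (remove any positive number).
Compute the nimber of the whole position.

Grundy values for pile A (subtraction set {2, 4, 6}):
g(0) = mex{} = 0
g(1) = mex{} = 0
g(2) = mex{0} = 1
g(3) = mex{0} = 1
g(4) = mex{0,1} = 2
g(5) = mex{0,1} = 2
g(6) = mex{0,1,2} = 3
g(7) = mex{0,1,2} = 3
g(8) = mex{1,2,3} = 0
g(9) = mex{1,2,3} = 0
So g(9) = 0.
Pile B is a plain Nim pile of size 4, so its Grundy value is 4.
Grundy values for pile C (subtraction set {2, 3, 6, 7}):
k:     0  1  2  3  4  5  6  7  8  9 10 11 12 13
g(k):  0  0  1  1  2  0  3  1  2  0  0  1  1  2
So g(13) = 2.
Pile D is a plain Nim pile of size 6, so its Grundy value is 6.
The value of a disjunctive sum is the nim-sum of the parts.
Combined value = 0 ⊕ 4 ⊕ 2 ⊕ 6 = 0.

0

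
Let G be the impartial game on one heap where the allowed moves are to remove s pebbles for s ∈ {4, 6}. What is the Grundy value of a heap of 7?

1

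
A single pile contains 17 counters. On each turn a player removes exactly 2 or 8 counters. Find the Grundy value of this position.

1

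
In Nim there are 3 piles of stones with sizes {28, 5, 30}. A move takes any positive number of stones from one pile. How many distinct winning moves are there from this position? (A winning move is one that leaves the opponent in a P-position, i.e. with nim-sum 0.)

3

In binary:
  11100  (28)
  00101  (5)
  11110  (30)
  -----
  00111  (7)
The overall nim-sum is X = 7. A pile of size p has a winning move iff p XOR X < p (reduce it to p XOR X).
  28: 28 XOR 7 = 27 < 28 — winning move (to 27).
  5: 5 XOR 7 = 2 < 5 — winning move (to 2).
  30: 30 XOR 7 = 25 < 30 — winning move (to 25).
That gives 3 winning moves.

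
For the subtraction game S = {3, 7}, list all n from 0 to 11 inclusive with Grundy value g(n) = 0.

0, 1, 2, 6, 10, 11

Compute g(0), g(1), … for moves {3, 7}:
g(0) = mex{} = 0
g(1) = mex{} = 0
g(2) = mex{} = 0
g(3) = mex{0} = 1
g(4) = mex{0} = 1
g(5) = mex{0} = 1
g(6) = mex{1} = 0
g(7) = mex{0,1} = 2
g(8) = mex{0,1} = 2
g(9) = mex{0} = 1
g(10) = mex{1,2} = 0
g(11) = mex{1,2} = 0
The P-positions (g = 0) in 0..11 are 0, 1, 2, 6, 10, 11.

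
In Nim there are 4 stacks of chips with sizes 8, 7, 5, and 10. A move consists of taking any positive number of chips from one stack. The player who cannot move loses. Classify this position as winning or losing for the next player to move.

Losing position

Compute the nim-sum pairwise:
8 XOR 7 = 15
15 XOR 5 = 10
10 XOR 10 = 0
The nim-sum is 0, so this is a P-position: the player to move is in a losing position under optimal play.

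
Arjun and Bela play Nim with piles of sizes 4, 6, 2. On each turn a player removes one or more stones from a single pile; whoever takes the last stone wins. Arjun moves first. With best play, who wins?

Bela wins

Nim-sum: 4 ⊕ 6 ⊕ 2 = 0.
The nim-sum is 0, so this is a P-position: the player to move is in a losing position under optimal play; Arjun is about to move from it and so loses — Bela wins.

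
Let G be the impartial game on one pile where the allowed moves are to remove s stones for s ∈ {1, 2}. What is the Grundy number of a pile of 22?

1

Grundy values for subtraction set {1, 2}:
k:     0  1  2  3  4  5  6  7  8  9 10 11 12 13 14 15 16 17 18 19 20 21 22
g(k):  0  1  2  0  1  2  0  1  2  0  1  2  0  1  2  0  1  2  0  1  2  0  1
So g(22) = 1.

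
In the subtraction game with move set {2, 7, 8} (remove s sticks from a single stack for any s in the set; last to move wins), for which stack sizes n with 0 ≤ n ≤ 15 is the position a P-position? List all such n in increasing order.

0, 1, 4, 5, 10, 14, 15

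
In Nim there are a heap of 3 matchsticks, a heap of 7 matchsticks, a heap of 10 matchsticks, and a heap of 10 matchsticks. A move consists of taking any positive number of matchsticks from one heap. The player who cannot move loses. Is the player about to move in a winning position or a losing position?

Nim-sum: 3 ⊕ 7 ⊕ 10 ⊕ 10 = 4.
The nim-sum is 4 ≠ 0, so this is an N-position: the player to move can win.

Winning position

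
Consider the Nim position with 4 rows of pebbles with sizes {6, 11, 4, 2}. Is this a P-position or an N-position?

N-position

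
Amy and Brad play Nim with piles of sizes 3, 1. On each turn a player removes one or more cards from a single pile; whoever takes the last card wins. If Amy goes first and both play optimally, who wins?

Amy wins

Compute the nim-sum pairwise:
3 ⊕ 1 = 2
The nim-sum is 2 ≠ 0, so this is an N-position: the player to move can win; Amy has a winning move.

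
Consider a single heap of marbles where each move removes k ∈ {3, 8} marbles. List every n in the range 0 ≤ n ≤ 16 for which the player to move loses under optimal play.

Build the Grundy sequence with g(k) = mex{g(k−s) : s ∈ {3, 8}, s ≤ k}:
k:     0  1  2  3  4  5  6  7  8  9 10 11 12 13 14 15 16
g(k):  0  0  0  1  1  1  0  0  2  1  1  0  0  0  1  1  1
The P-positions (g = 0) in 0..16 are 0, 1, 2, 6, 7, 11, 12, 13.

0, 1, 2, 6, 7, 11, 12, 13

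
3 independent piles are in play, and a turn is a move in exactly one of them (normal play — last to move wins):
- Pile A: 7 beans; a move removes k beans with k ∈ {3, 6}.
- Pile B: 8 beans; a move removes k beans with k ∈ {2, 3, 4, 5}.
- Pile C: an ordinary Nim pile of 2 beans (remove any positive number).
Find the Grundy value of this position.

0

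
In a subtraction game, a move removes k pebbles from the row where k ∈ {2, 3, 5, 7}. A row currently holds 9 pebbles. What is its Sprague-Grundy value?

0

Build the Grundy sequence with g(k) = mex{g(k−s) : s ∈ {2, 3, 5, 7}, s ≤ k}:
k:     0  1  2  3  4  5  6  7  8  9
g(k):  0  0  1  1  2  2  3  3  4  0
So g(9) = 0.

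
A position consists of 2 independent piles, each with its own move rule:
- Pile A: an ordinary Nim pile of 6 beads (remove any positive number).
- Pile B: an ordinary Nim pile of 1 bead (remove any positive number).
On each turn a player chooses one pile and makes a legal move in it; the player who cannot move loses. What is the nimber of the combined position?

Pile A is a plain Nim pile of size 6, so its Grundy value is 6.
Pile B is a plain Nim pile of size 1, so its Grundy value is 1.
By the Sprague-Grundy theorem, the Grundy value of a sum of independent games is the XOR of the component values.
Combined value = 6 XOR 1 = 7.

7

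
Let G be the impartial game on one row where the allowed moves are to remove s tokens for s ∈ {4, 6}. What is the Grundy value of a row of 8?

2

Compute g(0), g(1), … for moves {4, 6}:
k:     0  1  2  3  4  5  6  7  8
g(k):  0  0  0  0  1  1  1  1  2
So g(8) = 2.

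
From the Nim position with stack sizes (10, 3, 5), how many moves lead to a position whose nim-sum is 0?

1

Write each in binary and XOR column by column:
  1010  (10)
  0011  (3)
  0101  (5)
  ----
  1100  (12)
The overall nim-sum is X = 12. A stack of size p has a winning move iff p XOR X < p (reduce it to p XOR X).
  10: 10 XOR 12 = 6 < 10 — winning move (to 6).
  3: 3 XOR 12 = 15 ≥ 3 — no move.
  5: 5 XOR 12 = 9 ≥ 5 — no move.
That gives 1 winning move.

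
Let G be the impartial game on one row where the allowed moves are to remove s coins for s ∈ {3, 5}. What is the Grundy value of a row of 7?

2

Build the Grundy sequence with g(k) = mex{g(k−s) : s ∈ {3, 5}, s ≤ k}:
g(0) = mex{} = 0
g(1) = mex{} = 0
g(2) = mex{} = 0
g(3) = mex{0} = 1
g(4) = mex{0} = 1
g(5) = mex{0} = 1
g(6) = mex{0,1} = 2
g(7) = mex{0,1} = 2
So g(7) = 2.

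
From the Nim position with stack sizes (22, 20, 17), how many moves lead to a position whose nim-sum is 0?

Bitwise XOR of the heap sizes:
  10110  (22)
  10100  (20)
  10001  (17)
  -----
  10011  (19)
The overall nim-sum is X = 19. A stack of size p has a winning move iff p XOR X < p (reduce it to p XOR X).
  22: 22 XOR 19 = 5 < 22 — winning move (to 5).
  20: 20 XOR 19 = 7 < 20 — winning move (to 7).
  17: 17 XOR 19 = 2 < 17 — winning move (to 2).
That gives 3 winning moves.

3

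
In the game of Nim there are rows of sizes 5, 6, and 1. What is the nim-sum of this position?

2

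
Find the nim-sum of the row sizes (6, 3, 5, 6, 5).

Write each in binary and XOR column by column:
  110  (6)
  011  (3)
  101  (5)
  110  (6)
  101  (5)
  ---
  011  (3)

3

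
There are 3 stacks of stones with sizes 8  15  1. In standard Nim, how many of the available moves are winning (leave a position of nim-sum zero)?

Compute the nim-sum pairwise:
8 ^ 15 = 7
7 ^ 1 = 6
The overall nim-sum is X = 6. A stack of size p has a winning move iff p XOR X < p (reduce it to p XOR X).
  8: 8 XOR 6 = 14 ≥ 8 — no move.
  15: 15 XOR 6 = 9 < 15 — winning move (to 9).
  1: 1 XOR 6 = 7 ≥ 1 — no move.
That gives 1 winning move.

1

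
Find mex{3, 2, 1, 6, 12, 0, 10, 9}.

4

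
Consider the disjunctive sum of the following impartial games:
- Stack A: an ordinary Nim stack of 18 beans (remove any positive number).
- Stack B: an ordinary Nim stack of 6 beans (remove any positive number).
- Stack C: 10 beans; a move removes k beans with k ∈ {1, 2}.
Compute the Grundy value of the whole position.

21

Stack A is a plain Nim stack of size 18, so its Grundy value is 18.
Stack B is a plain Nim stack of size 6, so its Grundy value is 6.
Grundy values for stack C (subtraction set {1, 2}):
k:     0  1  2  3  4  5  6  7  8  9 10
g(k):  0  1  2  0  1  2  0  1  2  0  1
So g(10) = 1.
The value of a disjunctive sum is the nim-sum of the parts.
Combined value = 18 XOR 6 XOR 1 = 21.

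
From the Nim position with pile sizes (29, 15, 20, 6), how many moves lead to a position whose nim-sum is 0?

Compute the nim-sum pairwise:
29 XOR 15 = 18
18 XOR 20 = 6
6 XOR 6 = 0
The nim-sum is already 0, so every move leaves a nonzero nim-sum — there are no winning moves.

0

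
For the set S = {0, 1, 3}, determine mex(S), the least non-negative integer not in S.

2

The values 0, 1 are all present; 2 is the first non-negative integer missing from the set.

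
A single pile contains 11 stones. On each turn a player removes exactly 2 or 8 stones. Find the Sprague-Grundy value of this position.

0

Grundy values for subtraction set {2, 8}:
k:     0  1  2  3  4  5  6  7  8  9 10 11
g(k):  0  0  1  1  0  0  1  1  2  2  0  0
So g(11) = 0.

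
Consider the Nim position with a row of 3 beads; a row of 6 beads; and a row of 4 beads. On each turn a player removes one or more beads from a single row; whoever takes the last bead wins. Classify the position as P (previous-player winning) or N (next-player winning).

N-position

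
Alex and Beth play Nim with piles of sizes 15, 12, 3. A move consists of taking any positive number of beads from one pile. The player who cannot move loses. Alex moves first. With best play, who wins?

Beth wins

Compute the nim-sum pairwise:
15 ^ 12 = 3
3 ^ 3 = 0
The nim-sum is 0, so this is a P-position: the player to move is in a losing position under optimal play; Alex is about to move from it and so loses — Beth wins.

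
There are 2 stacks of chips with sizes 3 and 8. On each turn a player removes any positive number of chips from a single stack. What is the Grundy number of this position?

Compute the nim-sum pairwise:
3 ⊕ 8 = 11

11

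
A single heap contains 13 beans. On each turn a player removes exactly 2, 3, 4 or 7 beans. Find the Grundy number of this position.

Grundy values for subtraction set {2, 3, 4, 7}:
k:     0  1  2  3  4  5  6  7  8  9 10 11 12 13
g(k):  0  0  1  1  2  2  0  3  1  4  2  0  0  1
So g(13) = 1.

1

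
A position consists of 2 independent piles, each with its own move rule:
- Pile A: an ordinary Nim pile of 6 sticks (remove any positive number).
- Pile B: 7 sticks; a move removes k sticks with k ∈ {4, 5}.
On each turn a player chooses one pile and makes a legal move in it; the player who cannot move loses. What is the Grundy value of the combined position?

7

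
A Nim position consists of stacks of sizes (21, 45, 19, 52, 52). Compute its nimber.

43

Nim-sum: 21 XOR 45 XOR 19 XOR 52 XOR 52 = 43.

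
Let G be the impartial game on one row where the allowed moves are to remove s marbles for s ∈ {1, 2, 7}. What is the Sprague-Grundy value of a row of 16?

Compute g(0), g(1), … for moves {1, 2, 7}:
k:     0  1  2  3  4  5  6  7  8  9 10 11 12 13 14 15 16
g(k):  0  1  2  0  1  2  0  1  2  0  1  2  0  1  2  0  1
So g(16) = 1.

1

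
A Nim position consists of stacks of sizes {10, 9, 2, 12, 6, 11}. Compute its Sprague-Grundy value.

0

Nim-sum: 10 ⊕ 9 ⊕ 2 ⊕ 12 ⊕ 6 ⊕ 11 = 0.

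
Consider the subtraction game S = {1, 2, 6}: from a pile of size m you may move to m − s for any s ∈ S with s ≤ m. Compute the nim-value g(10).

0

Grundy values for subtraction set {1, 2, 6}:
g(0) = mex{} = 0
g(1) = mex{0} = 1
g(2) = mex{0,1} = 2
g(3) = mex{1,2} = 0
g(4) = mex{0,2} = 1
g(5) = mex{0,1} = 2
g(6) = mex{0,1,2} = 3
g(7) = mex{1,2,3} = 0
g(8) = mex{0,2,3} = 1
g(9) = mex{0,1} = 2
g(10) = mex{1,2} = 0
So g(10) = 0.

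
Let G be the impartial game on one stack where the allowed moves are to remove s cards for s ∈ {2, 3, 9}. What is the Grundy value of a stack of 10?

2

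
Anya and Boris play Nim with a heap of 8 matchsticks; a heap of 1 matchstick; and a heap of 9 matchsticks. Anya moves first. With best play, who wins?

Boris wins

Compute the nim-sum pairwise:
8 ⊕ 1 = 9
9 ⊕ 9 = 0
The nim-sum is 0, so this is a P-position: the player to move is in a losing position under optimal play; Anya is about to move from it and so loses — Boris wins.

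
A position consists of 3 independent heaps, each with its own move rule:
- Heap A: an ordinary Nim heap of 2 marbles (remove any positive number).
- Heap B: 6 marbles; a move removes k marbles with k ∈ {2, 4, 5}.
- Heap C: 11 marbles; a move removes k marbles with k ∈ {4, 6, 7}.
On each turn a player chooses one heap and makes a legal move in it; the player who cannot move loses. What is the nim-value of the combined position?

1

Heap A is a plain Nim heap of size 2, so its Grundy value is 2.
Build the Grundy sequence for heap B with g(k) = mex{g(k−s) : s ∈ {2, 4, 5}, s ≤ k}:
k:     0  1  2  3  4  5  6
g(k):  0  0  1  1  2  2  3
So g(6) = 3.
Grundy values for heap C (subtraction set {4, 6, 7}):
k:     0  1  2  3  4  5  6  7  8  9 10 11
g(k):  0  0  0  0  1  1  1  1  2  2  2  0
So g(11) = 0.
By the Sprague-Grundy theorem, the Grundy value of a sum of independent games is the XOR of the component values.
Combined value = 2 XOR 3 XOR 0 = 1.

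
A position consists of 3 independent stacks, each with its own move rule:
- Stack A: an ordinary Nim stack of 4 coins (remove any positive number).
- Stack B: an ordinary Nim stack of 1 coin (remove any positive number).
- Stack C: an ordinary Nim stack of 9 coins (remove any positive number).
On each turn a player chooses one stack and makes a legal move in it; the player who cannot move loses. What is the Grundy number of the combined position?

Stack A is a plain Nim stack of size 4, so its Grundy value is 4.
Stack B is a plain Nim stack of size 1, so its Grundy value is 1.
Stack C is a plain Nim stack of size 9, so its Grundy value is 9.
By the Sprague-Grundy theorem, the Grundy value of a sum of independent games is the XOR of the component values.
Combined value = 4 ⊕ 1 ⊕ 9 = 12.

12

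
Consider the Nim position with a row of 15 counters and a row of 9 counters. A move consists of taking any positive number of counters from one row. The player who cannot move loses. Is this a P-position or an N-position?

N-position

Bitwise XOR of the heap sizes:
  1111  (15)
  1001  (9)
  ----
  0110  (6)
The nim-sum is 6 ≠ 0, so this is an N-position: the player to move can win.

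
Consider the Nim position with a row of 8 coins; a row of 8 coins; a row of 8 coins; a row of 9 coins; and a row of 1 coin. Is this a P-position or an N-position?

P-position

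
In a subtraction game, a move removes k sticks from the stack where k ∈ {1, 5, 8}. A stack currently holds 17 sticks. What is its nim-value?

Build the Grundy sequence with g(k) = mex{g(k−s) : s ∈ {1, 5, 8}, s ≤ k}:
k:     0  1  2  3  4  5  6  7  8  9 10 11 12 13 14 15 16 17
g(k):  0  1  0  1  0  1  0  1  2  3  2  3  2  0  1  0  1  0
So g(17) = 0.

0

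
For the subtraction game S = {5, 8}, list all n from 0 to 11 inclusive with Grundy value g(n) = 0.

Compute g(0), g(1), … for moves {5, 8}:
g(0) = mex{} = 0
g(1) = mex{} = 0
g(2) = mex{} = 0
g(3) = mex{} = 0
g(4) = mex{} = 0
g(5) = mex{0} = 1
g(6) = mex{0} = 1
g(7) = mex{0} = 1
g(8) = mex{0} = 1
g(9) = mex{0} = 1
g(10) = mex{0,1} = 2
g(11) = mex{0,1} = 2
The P-positions (g = 0) in 0..11 are 0, 1, 2, 3, 4.

0, 1, 2, 3, 4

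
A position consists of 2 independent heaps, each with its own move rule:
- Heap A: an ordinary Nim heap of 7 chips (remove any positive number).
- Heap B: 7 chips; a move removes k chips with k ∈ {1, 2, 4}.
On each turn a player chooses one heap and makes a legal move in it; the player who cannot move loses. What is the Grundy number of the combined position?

Heap A is a plain Nim heap of size 7, so its Grundy value is 7.
Build the Grundy sequence for heap B with g(k) = mex{g(k−s) : s ∈ {1, 2, 4}, s ≤ k}:
k:     0  1  2  3  4  5  6  7
g(k):  0  1  2  0  1  2  0  1
So g(7) = 1.
The value of a disjunctive sum is the nim-sum of the parts.
Combined value = 7 ⊕ 1 = 6.

6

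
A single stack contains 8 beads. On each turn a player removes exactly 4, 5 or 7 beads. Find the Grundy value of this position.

2

Grundy values for subtraction set {4, 5, 7}:
g(0) = mex{} = 0
g(1) = mex{} = 0
g(2) = mex{} = 0
g(3) = mex{} = 0
g(4) = mex{0} = 1
g(5) = mex{0} = 1
g(6) = mex{0} = 1
g(7) = mex{0} = 1
g(8) = mex{0,1} = 2
So g(8) = 2.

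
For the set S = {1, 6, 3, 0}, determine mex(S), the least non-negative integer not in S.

The values 0, 1 are all present; 2 is the first non-negative integer missing from the set.

2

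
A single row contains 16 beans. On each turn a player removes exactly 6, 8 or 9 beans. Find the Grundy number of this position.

0

Compute g(0), g(1), … for moves {6, 8, 9}:
k:     0  1  2  3  4  5  6  7  8  9 10 11 12 13 14 15 16
g(k):  0  0  0  0  0  0  1  1  1  1  1  1  2  2  2  0  0
So g(16) = 0.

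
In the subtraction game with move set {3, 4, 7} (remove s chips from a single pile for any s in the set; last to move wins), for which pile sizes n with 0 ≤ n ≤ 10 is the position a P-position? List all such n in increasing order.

0, 1, 2, 10

Compute g(0), g(1), … for moves {3, 4, 7}:
g(0) = mex{} = 0
g(1) = mex{} = 0
g(2) = mex{} = 0
g(3) = mex{0} = 1
g(4) = mex{0} = 1
g(5) = mex{0} = 1
g(6) = mex{0,1} = 2
g(7) = mex{0,1} = 2
g(8) = mex{0,1} = 2
g(9) = mex{0,1,2} = 3
g(10) = mex{1,2} = 0
The P-positions (g = 0) in 0..10 are 0, 1, 2, 10.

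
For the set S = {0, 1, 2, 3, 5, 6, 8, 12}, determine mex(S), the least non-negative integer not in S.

The values 0, 1, 2, 3 are all present; 4 is the first non-negative integer missing from the set.

4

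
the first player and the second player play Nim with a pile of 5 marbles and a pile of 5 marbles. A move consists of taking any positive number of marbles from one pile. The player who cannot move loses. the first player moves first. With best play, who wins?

the second player wins

Nim-sum: 5 ⊕ 5 = 0.
The nim-sum is 0, so this is a P-position: the player to move is in a losing position under optimal play; the first player is about to move from it and so loses — the second player wins.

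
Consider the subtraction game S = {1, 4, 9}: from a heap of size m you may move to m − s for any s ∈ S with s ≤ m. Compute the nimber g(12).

0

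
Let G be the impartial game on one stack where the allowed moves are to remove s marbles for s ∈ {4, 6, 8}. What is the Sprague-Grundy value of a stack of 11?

Compute g(0), g(1), … for moves {4, 6, 8}:
k:     0  1  2  3  4  5  6  7  8  9 10 11
g(k):  0  0  0  0  1  1  1  1  2  2  2  2
So g(11) = 2.

2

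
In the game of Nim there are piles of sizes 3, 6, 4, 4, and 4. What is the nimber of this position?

Write each in binary and XOR column by column:
  011  (3)
  110  (6)
  100  (4)
  100  (4)
  100  (4)
  ---
  001  (1)

1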